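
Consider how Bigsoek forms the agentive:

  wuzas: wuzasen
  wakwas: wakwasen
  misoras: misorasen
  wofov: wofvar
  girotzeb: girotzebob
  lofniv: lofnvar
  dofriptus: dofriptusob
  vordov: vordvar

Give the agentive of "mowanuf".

mowanufob

dofriptus and wuzas both end in -s yet inflect differently (dofriptusob, wuzasen), so the final letter is not what conditions the rule; the last vowel is.
"mowanuf" has last vowel 'u'. The one such stem in the data (dofriptus → dofriptusob) adds -ob, so the same rule applies.
The other patterns: stems whose last vowel is 'a' add -en; stems whose last vowel is 'i' or 'o' delete the last vowel and add -ar.
So mowanuf → mowanufob.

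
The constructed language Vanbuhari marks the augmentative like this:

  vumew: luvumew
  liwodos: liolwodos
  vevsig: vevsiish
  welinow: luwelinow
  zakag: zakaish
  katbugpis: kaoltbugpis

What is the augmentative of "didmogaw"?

ludidmogaw

"didmogaw" ends in -w. The stems ending in -w (vumew → luvumew, welinow → luwelinow) add the prefix lu-.
The other patterns: stems ending in -g drop the final letter and add -ish; stems ending in -s insert -ol- after the first vowel.
So didmogaw → ludidmogaw.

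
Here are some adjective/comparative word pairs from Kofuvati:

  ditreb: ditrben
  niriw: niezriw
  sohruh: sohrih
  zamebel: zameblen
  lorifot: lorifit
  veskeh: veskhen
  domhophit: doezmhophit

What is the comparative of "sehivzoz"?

sohruh and veskeh both end in -h yet inflect differently (sohrih, veskhen), so the final letter is not what conditions the rule; the last vowel is.
"sehivzoz" has last vowel 'o'. The one such stem in the data (lorifot → lorifit) changes the last vowel to 'i' (as does sohruh), so the same rule applies.
So sehivzoz → sehivziz.

sehivziz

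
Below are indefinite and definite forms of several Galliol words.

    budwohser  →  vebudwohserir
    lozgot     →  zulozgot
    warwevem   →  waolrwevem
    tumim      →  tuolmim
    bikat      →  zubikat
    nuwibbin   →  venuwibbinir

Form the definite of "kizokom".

kiolzokom

tumim and nuwibbin both have last vowel 'i' yet inflect differently (tuolmim, venuwibbinir), so the last vowel is not what conditions the rule; the final letter is.
"kizokom" ends in -m. The stems ending in -m (warwevem → waolrwevem, tumim → tuolmim) insert -ol- after the first vowel.
The other patterns: stems ending in -t add the prefix zu-; stems ending in -n or -r add ve- … -ir around the stem.
So kizokom → kiolzokom.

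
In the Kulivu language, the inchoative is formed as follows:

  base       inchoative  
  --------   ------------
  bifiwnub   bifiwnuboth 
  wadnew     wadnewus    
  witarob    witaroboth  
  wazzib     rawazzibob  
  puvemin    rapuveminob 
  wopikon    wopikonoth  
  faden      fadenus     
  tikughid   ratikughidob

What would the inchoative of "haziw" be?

faden and wopikon both end in -n yet inflect differently (fadenus, wopikonoth), so the final letter is not what conditions the rule; the last vowel is.
"haziw" has last vowel 'i'. The stems whose last vowel is 'i' (wazzib → rawazzibob, puvemin → rapuveminob, tikughid → ratikughidob) add ra- … -ob around the stem.
The other patterns: stems whose last vowel is 'e' add -us; stems whose last vowel is 'o' or 'u' add -oth.
So haziw → rahaziwob.

rahaziwob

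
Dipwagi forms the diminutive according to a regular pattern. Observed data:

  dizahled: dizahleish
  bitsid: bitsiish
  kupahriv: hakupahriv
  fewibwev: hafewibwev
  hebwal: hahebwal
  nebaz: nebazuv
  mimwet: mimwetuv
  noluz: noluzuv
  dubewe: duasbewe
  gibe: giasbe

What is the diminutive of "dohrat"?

dohratuv

bitsid and kupahriv both have last vowel 'i' yet inflect differently (bitsiish, hakupahriv), so the last vowel is not what conditions the rule; the final letter is.
"dohrat" ends in -t. The one such stem in the data (mimwet → mimwetuv) adds -uv, so the same rule applies.
So dohrat → dohratuv.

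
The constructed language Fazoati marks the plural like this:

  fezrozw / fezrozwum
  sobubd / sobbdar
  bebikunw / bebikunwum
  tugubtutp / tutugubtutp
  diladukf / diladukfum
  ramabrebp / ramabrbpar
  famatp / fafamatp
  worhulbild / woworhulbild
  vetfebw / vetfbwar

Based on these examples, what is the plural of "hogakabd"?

ramabrebp and famatp both end in -p yet inflect differently (ramabrbpar, fafamatp), so the final letter is not what conditions the rule; the second-to-last letter is.
"hogakabd" has second-to-last letter 'b'. The stems whose second-to-last letter is 'b' (vetfebw → vetfbwar, ramabrebp → ramabrbpar, sobubd → sobbdar) delete the last vowel and add -ar.
The other patterns: stems whose second-to-last letter is 'l' or 't' repeat the first consonant+vowel as a prefix; stems whose second-to-last letter is 'k', 'n' or 'z' add -um.
So hogakabd → hogakbdar.

hogakbdar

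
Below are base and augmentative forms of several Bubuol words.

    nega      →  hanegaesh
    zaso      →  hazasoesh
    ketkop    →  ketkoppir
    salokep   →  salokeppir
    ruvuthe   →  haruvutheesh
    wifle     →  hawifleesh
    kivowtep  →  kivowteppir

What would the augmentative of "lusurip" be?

salokep and ruvuthe both have last vowel 'e' yet inflect differently (salokeppir, haruvutheesh), so the last vowel is not what conditions the rule; whether the stem ends in a vowel or a consonant is.
"lusurip" ends in a consonant. The stems ending in a consonant (salokep → salokeppir, kivowtep → kivowteppir, ketkop → ketkoppir) double the final consonant and add -ir.
So lusurip → lusurippir.

lusurippir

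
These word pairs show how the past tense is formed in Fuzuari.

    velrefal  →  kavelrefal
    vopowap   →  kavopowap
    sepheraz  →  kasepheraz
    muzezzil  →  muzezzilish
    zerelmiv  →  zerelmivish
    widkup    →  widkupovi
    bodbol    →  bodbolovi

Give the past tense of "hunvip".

velrefal and muzezzil both end in -l yet inflect differently (kavelrefal, muzezzilish), so the final letter is not what conditions the rule; the last vowel is.
"hunvip" has last vowel 'i'. The stems whose last vowel is 'i' (muzezzil → muzezzilish, zerelmiv → zerelmivish) add -ish.
So hunvip → hunvipish.

hunvipish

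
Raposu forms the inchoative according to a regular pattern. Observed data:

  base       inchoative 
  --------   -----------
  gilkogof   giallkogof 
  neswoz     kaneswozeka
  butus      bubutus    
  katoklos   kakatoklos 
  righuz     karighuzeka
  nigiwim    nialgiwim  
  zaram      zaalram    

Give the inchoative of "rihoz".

karihozeka

neswoz and katoklos both have last vowel 'o' yet inflect differently (kaneswozeka, kakatoklos), so the last vowel is not what conditions the rule; the final letter is.
"rihoz" ends in -z. The stems ending in -z (righuz → karighuzeka, neswoz → kaneswozeka) add ka- … -eka around the stem.
The other patterns: stems ending in -s repeat the first consonant+vowel as a prefix; stems ending in -f or -m insert -al- after the first vowel.
So rihoz → karihozeka.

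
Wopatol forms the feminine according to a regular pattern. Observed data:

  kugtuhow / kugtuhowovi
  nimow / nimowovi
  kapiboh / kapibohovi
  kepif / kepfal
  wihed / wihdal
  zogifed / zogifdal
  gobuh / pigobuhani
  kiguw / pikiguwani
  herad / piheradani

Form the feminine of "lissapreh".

lissaprhal

kapiboh and gobuh both end in -h yet inflect differently (kapibohovi, pigobuhani), so the final letter is not what conditions the rule; the last vowel is.
"lissapreh" has last vowel 'e'. The stems whose last vowel is 'e' (wihed → wihdal, zogifed → zogifdal) delete the last vowel and add -al.
The other patterns: stems whose last vowel is 'o' add -ovi; stems whose last vowel is 'a' or 'u' add pi- … -ani around the stem.
So lissapreh → lissaprhal.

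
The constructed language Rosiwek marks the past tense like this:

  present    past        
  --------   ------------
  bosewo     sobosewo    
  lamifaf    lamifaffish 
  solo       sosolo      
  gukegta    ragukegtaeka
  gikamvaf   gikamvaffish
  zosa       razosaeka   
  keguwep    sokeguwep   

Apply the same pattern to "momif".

momiffish

zosa and lamifaf both have last vowel 'a' yet inflect differently (razosaeka, lamifaffish), so the last vowel is not what conditions the rule; the final letter is.
"momif" ends in -f. The stems ending in -f (lamifaf → lamifaffish, gikamvaf → gikamvaffish) double the final consonant and add -ish.
So momif → momiffish.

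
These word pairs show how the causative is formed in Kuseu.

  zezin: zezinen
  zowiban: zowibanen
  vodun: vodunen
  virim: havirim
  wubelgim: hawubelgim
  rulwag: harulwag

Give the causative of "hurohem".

hahurohem

zezin and virim both have last vowel 'i' yet inflect differently (zezinen, havirim), so the last vowel is not what conditions the rule; the final letter is.
"hurohem" ends in -m. The stems ending in -m (virim → havirim, wubelgim → hawubelgim) add the prefix ha-.
So hurohem → hahurohem.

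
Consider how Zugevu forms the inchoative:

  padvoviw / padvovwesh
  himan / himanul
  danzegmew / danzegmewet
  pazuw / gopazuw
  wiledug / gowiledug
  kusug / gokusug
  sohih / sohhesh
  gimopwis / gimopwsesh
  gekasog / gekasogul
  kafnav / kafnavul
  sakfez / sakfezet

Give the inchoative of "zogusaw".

zogusawul

danzegmew and padvoviw both end in -w yet inflect differently (danzegmewet, padvovwesh), so the final letter is not what conditions the rule; the last vowel is.
"zogusaw" has last vowel 'a'. The stems whose last vowel is 'a' (kafnav → kafnavul, himan → himanul) add -ul.
So zogusaw → zogusawul.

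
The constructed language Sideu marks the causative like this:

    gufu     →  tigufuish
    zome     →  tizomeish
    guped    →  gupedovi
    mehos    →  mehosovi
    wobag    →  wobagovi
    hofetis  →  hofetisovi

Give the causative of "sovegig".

sovegigovi

zome and guped both have last vowel 'e' yet inflect differently (tizomeish, gupedovi), so the last vowel is not what conditions the rule; whether the stem ends in a vowel or a consonant is.
"sovegig" ends in a consonant. The stems ending in a consonant (guped → gupedovi, mehos → mehosovi, wobag → wobagovi) add -ovi.
The other pattern: stems ending in a vowel add ti- … -ish around the stem.
So sovegig → sovegigovi.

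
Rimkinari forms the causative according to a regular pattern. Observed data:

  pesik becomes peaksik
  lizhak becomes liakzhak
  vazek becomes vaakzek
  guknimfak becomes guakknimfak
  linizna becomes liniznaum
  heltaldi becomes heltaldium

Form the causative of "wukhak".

lizhak and linizna both have last vowel 'a' yet inflect differently (liakzhak, liniznaum), so the last vowel is not what conditions the rule; the final letter is.
"wukhak" ends in -k. The stems ending in -k (pesik → peaksik, lizhak → liakzhak, vazek → vaakzek) insert -ak- after the first vowel.
So wukhak → wuakkhak.

wuakkhak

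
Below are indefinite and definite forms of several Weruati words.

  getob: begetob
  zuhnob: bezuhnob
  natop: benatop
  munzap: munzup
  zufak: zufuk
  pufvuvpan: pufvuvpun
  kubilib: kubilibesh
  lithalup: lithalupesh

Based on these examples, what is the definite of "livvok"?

natop and munzap both end in -p yet inflect differently (benatop, munzup), so the final letter is not what conditions the rule; the last vowel is.
"livvok" has last vowel 'o'. The stems whose last vowel is 'o' (getob → begetob, zuhnob → bezuhnob, natop → benatop) add the prefix be-.
The other patterns: stems whose last vowel is 'a' change the last vowel to 'u'; stems whose last vowel is 'i' or 'u' add -esh.
So livvok → belivvok.

belivvok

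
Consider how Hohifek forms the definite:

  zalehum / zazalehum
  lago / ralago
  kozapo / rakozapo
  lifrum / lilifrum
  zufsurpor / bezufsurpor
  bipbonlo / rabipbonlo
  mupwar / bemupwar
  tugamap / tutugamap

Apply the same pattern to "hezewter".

behezewter

zufsurpor and lago both have last vowel 'o' yet inflect differently (bezufsurpor, ralago), so the last vowel is not what conditions the rule; the final letter is.
"hezewter" ends in -r. The stems ending in -r (mupwar → bemupwar, zufsurpor → bezufsurpor) add the prefix be-.
The other patterns: stems ending in -o add the prefix ra-; stems ending in -m or -p repeat the first consonant+vowel as a prefix.
So hezewter → behezewter.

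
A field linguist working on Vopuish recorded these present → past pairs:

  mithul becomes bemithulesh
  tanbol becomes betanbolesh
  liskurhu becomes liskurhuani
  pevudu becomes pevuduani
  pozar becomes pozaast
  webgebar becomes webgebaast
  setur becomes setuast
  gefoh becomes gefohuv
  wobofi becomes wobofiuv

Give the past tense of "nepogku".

"nepogku" ends in -u. The stems ending in -u (liskurhu → liskurhuani, pevudu → pevuduani) add -ani.
The other patterns: stems ending in -l add be- … -esh around the stem; stems ending in -r drop the final letter and add -ast; stems ending in -h or -i add -uv.
So nepogku → nepogkuani.

nepogkuani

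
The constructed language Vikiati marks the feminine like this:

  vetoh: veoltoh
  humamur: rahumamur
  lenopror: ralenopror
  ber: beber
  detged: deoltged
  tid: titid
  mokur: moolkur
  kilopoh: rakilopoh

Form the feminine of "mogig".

moolgig

ber and mokur both end in -r yet inflect differently (beber, moolkur), so the final letter is not what conditions the rule; the number of vowels is.
"mogig" has 2 vowels. The stems with 2 vowels (mokur → moolkur, vetoh → veoltoh, detged → deoltged) insert -ol- after the first vowel.
So mogig → moolgig.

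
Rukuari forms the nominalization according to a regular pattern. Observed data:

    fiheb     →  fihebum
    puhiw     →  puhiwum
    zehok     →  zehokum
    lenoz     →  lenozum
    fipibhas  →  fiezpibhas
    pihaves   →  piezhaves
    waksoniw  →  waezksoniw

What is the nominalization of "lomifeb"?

loezmifeb

puhiw and waksoniw both end in -w yet inflect differently (puhiwum, waezksoniw), so the final letter is not what conditions the rule; the number of vowels is.
"lomifeb" has 3 vowels. The stems with 3 vowels (fipibhas → fiezpibhas, pihaves → piezhaves, waksoniw → waezksoniw) insert -ez- after the first vowel.
So lomifeb → loezmifeb.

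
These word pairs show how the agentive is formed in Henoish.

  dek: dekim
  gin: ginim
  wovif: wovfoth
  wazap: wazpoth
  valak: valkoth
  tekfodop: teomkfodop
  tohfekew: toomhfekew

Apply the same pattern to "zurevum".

zuomrevum

dek and valak both end in -k yet inflect differently (dekim, valkoth), so the final letter is not what conditions the rule; the number of vowels is.
"zurevum" has 3 vowels. The stems with 3 vowels (tekfodop → teomkfodop, tohfekew → toomhfekew) insert -om- after the first vowel.
The other patterns: stems with 1 vowel add -im; stems with 2 vowels delete the last vowel and add -oth.
So zurevum → zuomrevum.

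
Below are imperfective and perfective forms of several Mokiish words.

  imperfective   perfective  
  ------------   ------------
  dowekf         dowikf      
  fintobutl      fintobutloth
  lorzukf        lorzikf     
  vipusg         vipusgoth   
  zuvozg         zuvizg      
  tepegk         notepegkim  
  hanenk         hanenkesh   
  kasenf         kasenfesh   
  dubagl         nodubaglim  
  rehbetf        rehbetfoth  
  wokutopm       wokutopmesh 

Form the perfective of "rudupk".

rudupkesh

vipusg and zuvozg both end in -g yet inflect differently (vipusgoth, zuvizg), so the final letter is not what conditions the rule; the second-to-last letter is.
"rudupk" has second-to-last letter 'p'. The one such stem in the data (wokutopm → wokutopmesh) adds -esh, so the same rule applies.
So rudupk → rudupkesh.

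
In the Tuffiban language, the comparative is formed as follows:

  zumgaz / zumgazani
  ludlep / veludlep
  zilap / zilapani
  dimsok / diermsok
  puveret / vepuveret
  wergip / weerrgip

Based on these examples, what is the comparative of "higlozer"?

ludlep and zilap both end in -p yet inflect differently (veludlep, zilapani), so the final letter is not what conditions the rule; the last vowel is.
"higlozer" has last vowel 'e'. The stems whose last vowel is 'e' (puveret → vepuveret, ludlep → veludlep) add the prefix ve-.
So higlozer → vehiglozer.

vehiglozer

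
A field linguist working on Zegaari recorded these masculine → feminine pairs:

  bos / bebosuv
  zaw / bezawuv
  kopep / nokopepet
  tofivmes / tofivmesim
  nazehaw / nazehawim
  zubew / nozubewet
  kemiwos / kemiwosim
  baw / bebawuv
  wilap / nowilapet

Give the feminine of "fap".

"fap" has 1 vowel. The stems with 1 vowel (baw → bebawuv, zaw → bezawuv, bos → bebosuv) add be- … -uv around the stem.
The other patterns: stems with 2 vowels add no- … -et around the stem; stems with 3 vowels add -im.
So fap → befapuv.

befapuv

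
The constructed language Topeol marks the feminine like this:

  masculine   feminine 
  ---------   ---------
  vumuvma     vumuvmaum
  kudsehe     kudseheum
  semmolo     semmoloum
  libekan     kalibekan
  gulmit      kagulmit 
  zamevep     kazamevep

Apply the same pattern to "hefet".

kahefet

vumuvma and libekan both have last vowel 'a' yet inflect differently (vumuvmaum, kalibekan), so the last vowel is not what conditions the rule; whether the stem ends in a vowel or a consonant is.
"hefet" ends in a consonant. The stems ending in a consonant (libekan → kalibekan, gulmit → kagulmit, zamevep → kazamevep) add the prefix ka-.
The other pattern: stems ending in a vowel add -um.
So hefet → kahefet.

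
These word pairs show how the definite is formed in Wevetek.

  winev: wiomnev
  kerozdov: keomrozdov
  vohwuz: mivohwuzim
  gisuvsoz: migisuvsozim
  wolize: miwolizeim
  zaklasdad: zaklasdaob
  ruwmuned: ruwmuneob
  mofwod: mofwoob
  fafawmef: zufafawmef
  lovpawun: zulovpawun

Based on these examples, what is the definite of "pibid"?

"pibid" ends in -d. The stems ending in -d (zaklasdad → zaklasdaob, ruwmuned → ruwmuneob, mofwod → mofwoob) drop the final letter and add -ob.
The other patterns: stems ending in -v insert -om- after the first vowel; stems ending in -e or -z add mi- … -im around the stem; stems ending in -f or -n add the prefix zu-.
So pibid → pibiob.

pibiob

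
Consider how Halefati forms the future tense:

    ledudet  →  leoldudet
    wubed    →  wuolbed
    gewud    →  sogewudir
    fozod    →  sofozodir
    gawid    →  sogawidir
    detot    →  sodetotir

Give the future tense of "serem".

wubed and gewud both end in -d yet inflect differently (wuolbed, sogewudir), so the final letter is not what conditions the rule; the last vowel is.
"serem" has last vowel 'e'. The stems whose last vowel is 'e' (ledudet → leoldudet, wubed → wuolbed) insert -ol- after the first vowel.
So serem → seolrem.

seolrem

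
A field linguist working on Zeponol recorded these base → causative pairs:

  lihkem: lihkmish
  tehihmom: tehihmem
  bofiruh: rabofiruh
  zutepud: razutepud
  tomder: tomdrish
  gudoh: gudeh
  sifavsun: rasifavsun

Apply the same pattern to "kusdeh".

lihkem and tehihmom both end in -m yet inflect differently (lihkmish, tehihmem), so the final letter is not what conditions the rule; the last vowel is.
"kusdeh" has last vowel 'e'. The stems whose last vowel is 'e' (tomder → tomdrish, lihkem → lihkmish) delete the last vowel and add -ish.
So kusdeh → kusdhish.

kusdhish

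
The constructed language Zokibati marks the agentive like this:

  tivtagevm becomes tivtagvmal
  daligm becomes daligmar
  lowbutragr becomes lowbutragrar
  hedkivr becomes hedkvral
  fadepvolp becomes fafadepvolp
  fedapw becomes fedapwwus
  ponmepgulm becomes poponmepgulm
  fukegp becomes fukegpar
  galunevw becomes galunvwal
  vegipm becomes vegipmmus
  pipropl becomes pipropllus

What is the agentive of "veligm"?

veligmar

"veligm" has second-to-last letter 'g'. The stems whose second-to-last letter is 'g' (daligm → daligmar, lowbutragr → lowbutragrar, fukegp → fukegpar) add -ar.
So veligm → veligmar.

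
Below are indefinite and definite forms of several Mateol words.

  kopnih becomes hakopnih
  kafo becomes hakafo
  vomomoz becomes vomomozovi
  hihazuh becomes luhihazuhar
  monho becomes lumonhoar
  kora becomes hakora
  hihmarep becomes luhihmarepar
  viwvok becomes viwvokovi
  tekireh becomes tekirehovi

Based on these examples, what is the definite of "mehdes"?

"mehdes" begins with m-. The one such stem in the data (monho → lumonhoar) adds lu- … -ar around the stem, so the same rule applies.
So mehdes → lumehdesar.

lumehdesar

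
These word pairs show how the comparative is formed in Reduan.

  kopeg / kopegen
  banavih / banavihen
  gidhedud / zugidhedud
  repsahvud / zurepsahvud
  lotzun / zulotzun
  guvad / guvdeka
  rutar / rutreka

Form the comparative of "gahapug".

gidhedud and guvad both end in -d yet inflect differently (zugidhedud, guvdeka), so the final letter is not what conditions the rule; the last vowel is.
"gahapug" has last vowel 'u'. The stems whose last vowel is 'u' (gidhedud → zugidhedud, repsahvud → zurepsahvud, lotzun → zulotzun) add the prefix zu-.
The other patterns: stems whose last vowel is 'e' or 'i' add -en; stems whose last vowel is 'a' delete the last vowel and add -eka.
So gahapug → zugahapug.

zugahapug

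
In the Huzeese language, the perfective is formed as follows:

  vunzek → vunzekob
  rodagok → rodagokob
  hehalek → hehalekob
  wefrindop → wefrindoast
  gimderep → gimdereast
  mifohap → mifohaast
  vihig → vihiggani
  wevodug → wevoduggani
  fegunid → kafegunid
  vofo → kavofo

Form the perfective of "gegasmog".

gegasmoggani

"gegasmog" ends in -g. The stems ending in -g (vihig → vihiggani, wevodug → wevoduggani) double the final consonant and add -ani.
The other patterns: stems ending in -k add -ob; stems ending in -p drop the final letter and add -ast; stems ending in -d or -o add the prefix ka-.
So gegasmog → gegasmoggani.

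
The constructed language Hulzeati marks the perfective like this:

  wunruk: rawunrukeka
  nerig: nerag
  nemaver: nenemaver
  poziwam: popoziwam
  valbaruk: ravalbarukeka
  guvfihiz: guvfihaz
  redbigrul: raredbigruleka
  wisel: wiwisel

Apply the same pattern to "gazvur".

redbigrul and wisel both end in -l yet inflect differently (raredbigruleka, wiwisel), so the final letter is not what conditions the rule; the last vowel is.
"gazvur" has last vowel 'u'. The stems whose last vowel is 'u' (valbaruk → ravalbarukeka, redbigrul → raredbigruleka, wunruk → rawunrukeka) add ra- … -eka around the stem.
So gazvur → ragazvureka.

ragazvureka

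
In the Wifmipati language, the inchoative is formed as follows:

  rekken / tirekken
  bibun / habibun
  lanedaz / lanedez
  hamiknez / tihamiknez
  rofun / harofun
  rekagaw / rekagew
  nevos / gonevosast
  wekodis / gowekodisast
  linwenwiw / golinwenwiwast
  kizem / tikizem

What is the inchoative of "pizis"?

"pizis" has last vowel 'i'. The stems whose last vowel is 'i' (wekodis → gowekodisast, linwenwiw → golinwenwiwast) add go- … -ast around the stem.
The other patterns: stems whose last vowel is 'u' add the prefix ha-; stems whose last vowel is 'e' add the prefix ti-; stems whose last vowel is 'a' change the last vowel to 'e'.
So pizis → gopizisast.

gopizisast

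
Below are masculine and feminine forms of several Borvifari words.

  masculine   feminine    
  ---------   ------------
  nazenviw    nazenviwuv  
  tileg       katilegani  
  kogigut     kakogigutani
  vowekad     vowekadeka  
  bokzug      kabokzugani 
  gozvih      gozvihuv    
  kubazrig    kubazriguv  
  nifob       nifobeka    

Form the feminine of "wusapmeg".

kawusapmegani

"wusapmeg" has last vowel 'e'. The one such stem in the data (tileg → katilegani) adds ka- … -ani around the stem, so the same rule applies.
The other patterns: stems whose last vowel is 'i' add -uv; stems whose last vowel is 'a' or 'o' add -eka.
So wusapmeg → kawusapmegani.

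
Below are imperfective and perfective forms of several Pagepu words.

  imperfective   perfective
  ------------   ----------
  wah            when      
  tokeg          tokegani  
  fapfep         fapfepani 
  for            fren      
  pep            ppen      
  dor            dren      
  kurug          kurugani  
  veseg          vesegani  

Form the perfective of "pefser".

pefserani

"pefser" has 2 vowels. The stems with 2 vowels (tokeg → tokegani, fapfep → fapfepani, kurug → kurugani) add -ani.
The other pattern: stems with 1 vowel delete the last vowel and add -en.
So pefser → pefserani.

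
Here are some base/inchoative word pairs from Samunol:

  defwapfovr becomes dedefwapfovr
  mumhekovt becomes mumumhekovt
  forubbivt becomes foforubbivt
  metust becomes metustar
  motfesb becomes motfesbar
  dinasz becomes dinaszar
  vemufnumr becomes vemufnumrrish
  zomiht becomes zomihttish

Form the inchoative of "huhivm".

huhuhivm

mumhekovt and metust both end in -t yet inflect differently (mumumhekovt, metustar), so the final letter is not what conditions the rule; the second-to-last letter is.
"huhivm" has second-to-last letter 'v'. The stems whose second-to-last letter is 'v' (defwapfovr → dedefwapfovr, mumhekovt → mumumhekovt, forubbivt → foforubbivt) repeat the first consonant+vowel as a prefix.
So huhivm → huhuhivm.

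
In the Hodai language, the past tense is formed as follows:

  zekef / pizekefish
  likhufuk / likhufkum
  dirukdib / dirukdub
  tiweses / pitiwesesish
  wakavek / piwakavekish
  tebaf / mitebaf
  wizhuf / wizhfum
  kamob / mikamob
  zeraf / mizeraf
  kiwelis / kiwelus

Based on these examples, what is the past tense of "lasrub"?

kamob and dirukdib both end in -b yet inflect differently (mikamob, dirukdub), so the final letter is not what conditions the rule; the last vowel is.
"lasrub" has last vowel 'u'. The stems whose last vowel is 'u' (likhufuk → likhufkum, wizhuf → wizhfum) delete the last vowel and add -um.
The other patterns: stems whose last vowel is 'a' or 'o' add the prefix mi-; stems whose last vowel is 'i' change the last vowel to 'u'; stems whose last vowel is 'e' add pi- … -ish around the stem.
So lasrub → lasrbum.

lasrbum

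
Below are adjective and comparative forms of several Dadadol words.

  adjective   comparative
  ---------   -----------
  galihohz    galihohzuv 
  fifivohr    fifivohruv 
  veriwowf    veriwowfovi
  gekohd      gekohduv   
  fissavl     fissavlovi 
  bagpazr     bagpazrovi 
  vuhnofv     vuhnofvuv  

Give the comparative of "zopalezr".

zopalezrovi

"zopalezr" has second-to-last letter 'z'. The one such stem in the data (bagpazr → bagpazrovi) adds -ovi, so the same rule applies.
So zopalezr → zopalezrovi.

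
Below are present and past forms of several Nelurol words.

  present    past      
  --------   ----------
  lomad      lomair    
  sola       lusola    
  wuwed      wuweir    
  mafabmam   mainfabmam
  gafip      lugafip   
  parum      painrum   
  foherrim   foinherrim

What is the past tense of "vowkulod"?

mafabmam and lomad both have last vowel 'a' yet inflect differently (mainfabmam, lomair), so the last vowel is not what conditions the rule; the final letter is.
"vowkulod" ends in -d. The stems ending in -d (wuwed → wuweir, lomad → lomair) drop the final letter and add -ir.
So vowkulod → vowkuloir.

vowkuloir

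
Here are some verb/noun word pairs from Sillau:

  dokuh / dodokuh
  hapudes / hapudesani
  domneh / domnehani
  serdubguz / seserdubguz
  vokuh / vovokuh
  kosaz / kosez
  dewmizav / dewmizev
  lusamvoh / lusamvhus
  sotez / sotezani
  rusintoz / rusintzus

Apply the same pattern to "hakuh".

"hakuh" has last vowel 'u'. The stems whose last vowel is 'u' (vokuh → vovokuh, serdubguz → seserdubguz, dokuh → dodokuh) repeat the first consonant+vowel as a prefix.
So hakuh → hahakuh.

hahakuh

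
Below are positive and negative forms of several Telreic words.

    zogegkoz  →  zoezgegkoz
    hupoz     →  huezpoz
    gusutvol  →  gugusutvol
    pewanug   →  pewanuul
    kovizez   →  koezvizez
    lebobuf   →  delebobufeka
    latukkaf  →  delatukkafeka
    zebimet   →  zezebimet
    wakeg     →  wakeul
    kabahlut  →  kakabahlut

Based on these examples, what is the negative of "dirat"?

didirat

"dirat" ends in -t. The stems ending in -t (zebimet → zezebimet, kabahlut → kakabahlut) repeat the first consonant+vowel as a prefix.
So dirat → didirat.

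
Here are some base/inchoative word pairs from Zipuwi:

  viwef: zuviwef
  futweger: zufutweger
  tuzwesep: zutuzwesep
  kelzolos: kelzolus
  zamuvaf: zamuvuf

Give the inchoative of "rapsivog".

viwef and zamuvaf both end in -f yet inflect differently (zuviwef, zamuvuf), so the final letter is not what conditions the rule; the last vowel is.
"rapsivog" has last vowel 'o'. The one such stem in the data (kelzolos → kelzolus) changes the last vowel to 'u' (as does zamuvaf), so the same rule applies.
The other pattern: stems whose last vowel is 'e' add the prefix zu-.
So rapsivog → rapsivug.

rapsivug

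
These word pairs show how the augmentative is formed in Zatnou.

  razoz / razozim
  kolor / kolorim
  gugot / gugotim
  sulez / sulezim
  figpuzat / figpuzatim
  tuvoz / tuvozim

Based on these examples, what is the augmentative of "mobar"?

Every pair shown (razoz → razozim, kolor → kolorim, gugot → gugotim, …) follows the same rule: add -im.
So mobar → mobarim.

mobarim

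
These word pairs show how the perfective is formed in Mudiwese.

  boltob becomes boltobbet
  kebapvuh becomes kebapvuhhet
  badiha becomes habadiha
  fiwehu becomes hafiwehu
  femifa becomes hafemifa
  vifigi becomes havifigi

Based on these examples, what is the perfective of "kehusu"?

kebapvuh and fiwehu both have last vowel 'u' yet inflect differently (kebapvuhhet, hafiwehu), so the last vowel is not what conditions the rule; whether the stem ends in a vowel or a consonant is.
"kehusu" ends in a vowel. The stems ending in a vowel (badiha → habadiha, fiwehu → hafiwehu, femifa → hafemifa) add the prefix ha-.
The other pattern: stems ending in a consonant double the final consonant and add -et.
So kehusu → hakehusu.

hakehusu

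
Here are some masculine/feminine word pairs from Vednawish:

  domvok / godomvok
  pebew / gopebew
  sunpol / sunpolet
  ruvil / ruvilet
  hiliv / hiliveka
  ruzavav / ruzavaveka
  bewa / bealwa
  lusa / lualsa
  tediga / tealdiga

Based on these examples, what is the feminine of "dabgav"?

domvok and sunpol both have last vowel 'o' yet inflect differently (godomvok, sunpolet), so the last vowel is not what conditions the rule; the final letter is.
"dabgav" ends in -v. The stems ending in -v (hiliv → hiliveka, ruzavav → ruzavaveka) add -eka.
The other patterns: stems ending in -k or -w add the prefix go-; stems ending in -l add -et; stems ending in -a insert -al- after the first vowel.
So dabgav → dabgaveka.

dabgaveka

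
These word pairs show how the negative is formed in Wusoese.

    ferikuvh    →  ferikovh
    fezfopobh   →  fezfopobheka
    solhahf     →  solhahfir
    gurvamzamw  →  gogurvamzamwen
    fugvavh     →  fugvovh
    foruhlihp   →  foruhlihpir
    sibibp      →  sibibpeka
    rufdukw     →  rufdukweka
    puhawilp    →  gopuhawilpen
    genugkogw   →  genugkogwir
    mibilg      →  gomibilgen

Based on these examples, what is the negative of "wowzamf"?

gurvamzamw and rufdukw both end in -w yet inflect differently (gogurvamzamwen, rufdukweka), so the final letter is not what conditions the rule; the second-to-last letter is.
"wowzamf" has second-to-last letter 'm'. The one such stem in the data (gurvamzamw → gogurvamzamwen) adds go- … -en around the stem, so the same rule applies.
The other patterns: stems whose second-to-last letter is 'b' or 'k' add -eka; stems whose second-to-last letter is 'v' change the last vowel to 'o'; stems whose second-to-last letter is 'g' or 'h' add -ir.
So wowzamf → gowowzamfen.

gowowzamfen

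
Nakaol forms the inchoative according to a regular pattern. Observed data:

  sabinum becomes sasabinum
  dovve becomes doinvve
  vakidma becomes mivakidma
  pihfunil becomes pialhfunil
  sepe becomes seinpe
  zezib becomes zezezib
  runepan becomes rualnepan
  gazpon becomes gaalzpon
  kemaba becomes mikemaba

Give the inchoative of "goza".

vakidma and runepan both have last vowel 'a' yet inflect differently (mivakidma, rualnepan), so the last vowel is not what conditions the rule; the final letter is.
"goza" ends in -a. The stems ending in -a (vakidma → mivakidma, kemaba → mikemaba) add the prefix mi-.
The other patterns: stems ending in -e insert -in- after the first vowel; stems ending in -l or -n insert -al- after the first vowel; stems ending in -b or -m repeat the first consonant+vowel as a prefix.
So goza → migoza.

migoza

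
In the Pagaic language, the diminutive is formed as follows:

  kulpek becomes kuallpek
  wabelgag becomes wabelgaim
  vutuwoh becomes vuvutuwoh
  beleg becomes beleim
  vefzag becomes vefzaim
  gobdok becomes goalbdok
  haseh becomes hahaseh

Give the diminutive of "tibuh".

titibuh

beleg and haseh both have last vowel 'e' yet inflect differently (beleim, hahaseh), so the last vowel is not what conditions the rule; the final letter is.
"tibuh" ends in -h. The stems ending in -h (haseh → hahaseh, vutuwoh → vuvutuwoh) repeat the first consonant+vowel as a prefix.
The other patterns: stems ending in -g drop the final letter and add -im; stems ending in -k insert -al- after the first vowel.
So tibuh → titibuh.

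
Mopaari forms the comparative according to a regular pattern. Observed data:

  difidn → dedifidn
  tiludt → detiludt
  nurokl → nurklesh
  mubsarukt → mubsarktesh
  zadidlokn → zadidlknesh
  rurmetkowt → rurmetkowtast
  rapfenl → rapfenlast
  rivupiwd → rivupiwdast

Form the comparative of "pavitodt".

depavitodt

tiludt and mubsarukt both end in -t yet inflect differently (detiludt, mubsarktesh), so the final letter is not what conditions the rule; the second-to-last letter is.
"pavitodt" has second-to-last letter 'd'. The stems whose second-to-last letter is 'd' (difidn → dedifidn, tiludt → detiludt) add the prefix de-.
The other patterns: stems whose second-to-last letter is 'k' delete the last vowel and add -esh; stems whose second-to-last letter is 'n' or 'w' add -ast.
So pavitodt → depavitodt.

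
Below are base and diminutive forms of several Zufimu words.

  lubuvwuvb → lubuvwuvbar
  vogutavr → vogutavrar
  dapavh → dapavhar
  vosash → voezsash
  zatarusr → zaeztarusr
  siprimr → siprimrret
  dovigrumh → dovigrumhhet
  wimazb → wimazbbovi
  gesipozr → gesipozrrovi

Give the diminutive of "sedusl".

dapavh and vosash both end in -h yet inflect differently (dapavhar, voezsash), so the final letter is not what conditions the rule; the second-to-last letter is.
"sedusl" has second-to-last letter 's'. The stems whose second-to-last letter is 's' (vosash → voezsash, zatarusr → zaeztarusr) insert -ez- after the first vowel.
So sedusl → seezdusl.

seezdusl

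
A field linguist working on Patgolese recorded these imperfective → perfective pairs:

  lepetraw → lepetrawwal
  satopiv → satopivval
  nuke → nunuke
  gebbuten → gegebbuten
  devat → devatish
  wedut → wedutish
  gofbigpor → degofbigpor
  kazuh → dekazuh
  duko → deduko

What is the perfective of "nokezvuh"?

denokezvuh

"nokezvuh" ends in -h. The one such stem in the data (kazuh → dekazuh) adds the prefix de-, so the same rule applies.
The other patterns: stems ending in -v or -w double the final consonant and add -al; stems ending in -e or -n repeat the first consonant+vowel as a prefix; stems ending in -t add -ish.
So nokezvuh → denokezvuh.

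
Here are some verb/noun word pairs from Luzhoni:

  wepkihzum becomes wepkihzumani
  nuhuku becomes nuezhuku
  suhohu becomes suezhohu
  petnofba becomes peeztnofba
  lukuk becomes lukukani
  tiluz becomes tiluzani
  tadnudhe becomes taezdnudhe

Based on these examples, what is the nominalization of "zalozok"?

tiluz and suhohu both have last vowel 'u' yet inflect differently (tiluzani, suezhohu), so the last vowel is not what conditions the rule; whether the stem ends in a vowel or a consonant is.
"zalozok" ends in a consonant. The stems ending in a consonant (tiluz → tiluzani, wepkihzum → wepkihzumani, lukuk → lukukani) add -ani.
The other pattern: stems ending in a vowel insert -ez- after the first vowel.
So zalozok → zalozokani.

zalozokani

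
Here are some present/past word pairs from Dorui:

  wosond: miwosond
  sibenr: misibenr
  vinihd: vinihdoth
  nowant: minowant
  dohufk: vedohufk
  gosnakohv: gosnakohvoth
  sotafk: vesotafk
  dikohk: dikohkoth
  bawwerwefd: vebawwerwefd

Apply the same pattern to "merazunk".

mimerazunk

wosond and vinihd both end in -d yet inflect differently (miwosond, vinihdoth), so the final letter is not what conditions the rule; the second-to-last letter is.
"merazunk" has second-to-last letter 'n'. The stems whose second-to-last letter is 'n' (wosond → miwosond, nowant → minowant, sibenr → misibenr) add the prefix mi-.
So merazunk → mimerazunk.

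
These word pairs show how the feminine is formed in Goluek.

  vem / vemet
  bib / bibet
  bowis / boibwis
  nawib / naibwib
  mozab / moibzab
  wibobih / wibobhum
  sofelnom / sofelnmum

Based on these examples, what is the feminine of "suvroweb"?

"suvroweb" has 3 vowels. The stems with 3 vowels (wibobih → wibobhum, sofelnom → sofelnmum) delete the last vowel and add -um.
The other patterns: stems with 1 vowel add -et; stems with 2 vowels insert -ib- after the first vowel.
So suvroweb → suvrowbum.

suvrowbum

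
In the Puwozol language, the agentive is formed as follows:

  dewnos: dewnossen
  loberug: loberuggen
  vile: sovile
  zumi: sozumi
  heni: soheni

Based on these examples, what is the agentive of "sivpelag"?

sivpelaggen

dewnos and vile both have 2 vowels yet inflect differently (dewnossen, sovile), so the number of vowels is not what conditions the rule; whether the stem ends in a vowel or a consonant is.
"sivpelag" ends in a consonant. The stems ending in a consonant (dewnos → dewnossen, loberug → loberuggen) double the final consonant and add -en.
So sivpelag → sivpelaggen.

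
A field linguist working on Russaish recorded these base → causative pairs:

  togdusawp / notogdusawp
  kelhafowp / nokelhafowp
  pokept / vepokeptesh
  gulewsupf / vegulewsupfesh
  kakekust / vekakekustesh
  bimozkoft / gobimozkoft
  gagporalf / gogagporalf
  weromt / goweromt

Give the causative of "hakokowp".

pokept and bimozkoft both end in -t yet inflect differently (vepokeptesh, gobimozkoft), so the final letter is not what conditions the rule; the second-to-last letter is.
"hakokowp" has second-to-last letter 'w'. The stems whose second-to-last letter is 'w' (togdusawp → notogdusawp, kelhafowp → nokelhafowp) add the prefix no-.
So hakokowp → nohakokowp.

nohakokowp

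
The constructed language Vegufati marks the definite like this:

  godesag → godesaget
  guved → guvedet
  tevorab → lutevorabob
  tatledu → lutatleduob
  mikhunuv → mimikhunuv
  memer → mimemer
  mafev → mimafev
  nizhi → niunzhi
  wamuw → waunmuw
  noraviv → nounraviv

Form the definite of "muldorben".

mimuldorben

mikhunuv and noraviv both end in -v yet inflect differently (mimikhunuv, nounraviv), so the final letter is not what conditions the rule; the first letter is.
"muldorben" begins with m-. The stems beginning with m- (mikhunuv → mimikhunuv, memer → mimemer, mafev → mimafev) add the prefix mi-.
The other patterns: stems beginning with g- add -et; stems beginning with t- add lu- … -ob around the stem; stems beginning with n- or w- insert -un- after the first vowel.
So muldorben → mimuldorben.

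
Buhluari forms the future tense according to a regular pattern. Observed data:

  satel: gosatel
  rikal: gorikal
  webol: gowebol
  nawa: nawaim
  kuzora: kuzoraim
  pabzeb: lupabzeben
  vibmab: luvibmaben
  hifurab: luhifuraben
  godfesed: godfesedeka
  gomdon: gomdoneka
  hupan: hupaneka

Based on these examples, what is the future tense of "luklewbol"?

goluklewbol

rikal and nawa both have last vowel 'a' yet inflect differently (gorikal, nawaim), so the last vowel is not what conditions the rule; the final letter is.
"luklewbol" ends in -l. The stems ending in -l (satel → gosatel, rikal → gorikal, webol → gowebol) add the prefix go-.
So luklewbol → goluklewbol.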